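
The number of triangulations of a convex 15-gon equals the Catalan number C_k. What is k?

A convex 15-gon is triangulated into 13 triangles, and the number of such triangulations is the Catalan number C_{15−2} = C_13.

13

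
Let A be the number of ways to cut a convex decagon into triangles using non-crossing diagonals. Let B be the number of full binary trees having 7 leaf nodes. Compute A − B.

1298

The number of triangulations of a 10-gon is the Catalan number C_8 (index = sides − 2). So A = C_8 = 1430.
A full binary tree with L leaves has L−1 internal nodes and is counted by C_{L−1}; L = 7 gives C_6. So B = C_6 = 132.
A − B = 1430 − 132 = 1298.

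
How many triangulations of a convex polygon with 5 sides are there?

Triangulations of a convex m-gon are counted by C_{m−2}; with m = 5 this is C_3.
C_3 = C(6,3)/4 = 20/4 = 5.

5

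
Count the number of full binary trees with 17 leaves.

Full binary trees with 17 leaves have 17−1 = 16 internal nodes, so there are C_16 of them.
C_16 = C(32,16)/17 = 601080390/17 = 35357670.

35357670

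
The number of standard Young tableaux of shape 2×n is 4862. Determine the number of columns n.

Standard Young tableaux of shape 2×n are counted by C_n. Since C_9 = 4862, the index is 9.

9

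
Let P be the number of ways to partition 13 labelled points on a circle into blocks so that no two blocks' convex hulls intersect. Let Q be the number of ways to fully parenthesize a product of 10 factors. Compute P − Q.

Non-crossing partitions of an n-element set are counted by C_n; here n = 13. So P = C_13 = 742900.
Ways to associate a product of 10 factors correspond to binary trees on 10 leaves, so the count is C_9. So Q = C_9 = 4862.
P − Q = 742900 − 4862 = 738038.

738038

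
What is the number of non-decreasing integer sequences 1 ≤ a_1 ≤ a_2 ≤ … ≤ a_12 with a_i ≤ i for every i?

Weakly increasing sequences with a_i ≤ i biject with Dyck paths of semilength 12, so there are C_12.
C_12 = C_11 · 2(2·11+1)/(11+2) = 58786 · 46/13 = 208012.

208012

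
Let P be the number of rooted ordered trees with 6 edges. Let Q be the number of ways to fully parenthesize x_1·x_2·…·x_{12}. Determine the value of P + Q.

58918

Rooted ordered trees with n edges are counted by C_n; here n = 6. So P = C_6 = 132.
Parenthesizations of m factors correspond to full binary trees with m leaves, counted by C_{m−1}; m = 12 gives C_11. So Q = C_11 = 58786.
P + Q = 132 + 58786 = 58918.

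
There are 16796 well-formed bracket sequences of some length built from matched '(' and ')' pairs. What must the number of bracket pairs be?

Balanced strings of n bracket-pairs are counted by C_n; 16796 = C_10.

10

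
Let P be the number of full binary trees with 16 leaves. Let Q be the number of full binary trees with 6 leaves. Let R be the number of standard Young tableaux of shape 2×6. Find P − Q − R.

A full binary tree with L leaves has L−1 internal nodes and is counted by C_{L−1}; L = 16 gives C_15. So P = C_15 = 9694845.
A full binary tree with L leaves has L−1 internal nodes and is counted by C_{L−1}; L = 6 gives C_5. So Q = C_5 = 42.
Standard Young tableaux of shape 2×n are counted by C_n; here n = 6. So R = C_6 = 132.
P − Q − R = 9694845 − 42 − 132 = 9694671.

9694671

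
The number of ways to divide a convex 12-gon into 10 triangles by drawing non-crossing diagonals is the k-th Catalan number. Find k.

Triangulations of a convex m-gon are counted by C_{m−2}; with m = 12 this is C_10.

10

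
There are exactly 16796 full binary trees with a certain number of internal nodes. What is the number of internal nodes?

Full binary trees with n internal nodes are counted by C_n. The Catalan number equal to 16796 is C_10.

10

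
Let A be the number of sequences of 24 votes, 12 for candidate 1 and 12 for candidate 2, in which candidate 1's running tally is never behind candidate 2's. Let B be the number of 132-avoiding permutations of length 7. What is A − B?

207583

Ballot sequences with n votes each where one side never trails are Dyck words, counted by C_n; here n = 12. So A = C_12 = 208012.
Permutations of [n] avoiding any single length-3 pattern are counted by C_n; here n = 7. So B = C_7 = 429.
A − B = 208012 − 429 = 207583.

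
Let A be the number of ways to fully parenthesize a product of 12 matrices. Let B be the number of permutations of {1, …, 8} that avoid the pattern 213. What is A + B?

60216

Parenthesizations of m factors correspond to full binary trees with m leaves, counted by C_{m−1}; m = 12 gives C_11. So A = C_11 = 58786.
Permutations of [n] avoiding any single length-3 pattern are counted by C_n; here n = 8. So B = C_8 = 1430.
A + B = 58786 + 1430 = 60216.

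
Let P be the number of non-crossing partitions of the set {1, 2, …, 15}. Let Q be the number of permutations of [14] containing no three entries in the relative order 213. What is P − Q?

7020405

Non-crossing partitions of an n-element set are counted by C_n; here n = 15. So P = C_15 = 9694845.
Permutations of [n] avoiding any single length-3 pattern are counted by C_n; here n = 14. So Q = C_14 = 2674440.
P − Q = 9694845 − 2674440 = 7020405.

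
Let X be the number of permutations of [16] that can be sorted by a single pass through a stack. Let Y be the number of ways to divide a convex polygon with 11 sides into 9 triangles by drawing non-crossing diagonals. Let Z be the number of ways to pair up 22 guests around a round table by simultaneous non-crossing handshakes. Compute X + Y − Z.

35303746

Stack-sortable permutations are exactly the 231-avoiding ones, counted by C_n; here n = 16. So X = C_16 = 35357670.
The number of triangulations of an 11-gon is the Catalan number C_9 (index = sides − 2). So Y = C_9 = 4862.
With 22 = 2·11 people, non-crossing handshake pairings are non-crossing perfect matchings on a circle, counted by C_11. So Z = C_11 = 58786.
X + Y − Z = 35357670 + 4862 − 58786 = 35303746.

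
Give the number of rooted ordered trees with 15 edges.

9694845

Rooted ordered trees with n edges are counted by C_n; here n = 15.
C_15 = C(30,15)/16 = 155117520/16 = 9694845.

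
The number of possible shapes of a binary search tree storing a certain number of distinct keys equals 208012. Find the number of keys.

Binary search tree shapes on n keys are counted by C_n; 208012 = C_12.

12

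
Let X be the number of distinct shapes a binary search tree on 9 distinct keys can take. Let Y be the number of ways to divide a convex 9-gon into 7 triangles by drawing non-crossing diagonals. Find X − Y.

There are C_n binary search tree shapes on n keys; with n = 9 that is C_9. So X = C_9 = 4862.
The number of triangulations of a 9-gon is the Catalan number C_7 (index = sides − 2). So Y = C_7 = 429.
X − Y = 4862 − 429 = 4433.

4433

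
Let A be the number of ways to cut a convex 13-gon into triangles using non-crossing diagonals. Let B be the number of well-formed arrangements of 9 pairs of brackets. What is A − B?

A convex 13-gon is triangulated into 11 triangles, and the number of such triangulations is the Catalan number C_{13−2} = C_11. So A = C_11 = 58786.
A balanced arrangement of 9 bracket pairs is a Dyck word of semilength 9, so the count is C_9. So B = C_9 = 4862.
A − B = 58786 − 4862 = 53924.

53924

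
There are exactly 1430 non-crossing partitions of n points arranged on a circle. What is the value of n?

8

Non-crossing partitions of [n] are counted by C_n, and C_8 = 1430.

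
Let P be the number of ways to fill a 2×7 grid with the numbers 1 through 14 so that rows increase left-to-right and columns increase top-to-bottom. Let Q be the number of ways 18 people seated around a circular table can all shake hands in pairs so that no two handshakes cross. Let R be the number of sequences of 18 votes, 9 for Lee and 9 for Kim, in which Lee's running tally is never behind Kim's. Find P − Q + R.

Standard Young tableaux of shape 2×n are counted by C_n; here n = 7. So P = C_7 = 429.
Non-crossing handshake pairings of 2n people are counted by C_n; 18 people gives n = 9. So Q = C_9 = 4862.
Reading a vote for the leader as '(' and for the other as ')' turns such a sequence into a balanced string of 9 pairs, so the count is C_9. So R = C_9 = 4862.
P − Q + R = 429 − 4862 + 4862 = 429.

429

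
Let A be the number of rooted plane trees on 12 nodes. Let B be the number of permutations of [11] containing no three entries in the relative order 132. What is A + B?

A rooted plane tree on 12 nodes has 11 edges, and such trees are counted by C_11. So A = C_11 = 58786.
Permutations of [n] avoiding any single length-3 pattern are counted by C_n; here n = 11. So B = C_11 = 58786.
A + B = 58786 + 58786 = 117572.

117572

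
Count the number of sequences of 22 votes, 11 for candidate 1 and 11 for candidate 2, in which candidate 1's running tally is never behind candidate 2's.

58786

Reading a vote for the leader as '(' and for the other as ')' turns such a sequence into a balanced string of 11 pairs, so the count is C_11.
C_11 = C(22,11)/12 = 705432/12 = 58786.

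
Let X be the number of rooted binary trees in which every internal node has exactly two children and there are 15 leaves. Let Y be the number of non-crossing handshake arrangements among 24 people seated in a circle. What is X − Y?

2466428

A full binary tree with L leaves has L−1 internal nodes and is counted by C_{L−1}; L = 15 gives C_14. So X = C_14 = 2674440.
With 24 = 2·12 people, non-crossing handshake pairings are non-crossing perfect matchings on a circle, counted by C_12. So Y = C_12 = 208012.
X − Y = 2674440 − 208012 = 2466428.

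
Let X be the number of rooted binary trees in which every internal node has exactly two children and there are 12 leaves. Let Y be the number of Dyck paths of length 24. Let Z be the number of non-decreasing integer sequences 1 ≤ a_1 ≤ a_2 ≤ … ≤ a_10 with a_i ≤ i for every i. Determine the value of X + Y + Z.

283594

Full binary trees with 12 leaves have 12−1 = 11 internal nodes, so there are C_11 of them. So X = C_11 = 58786.
Dyck paths of semilength n (length 2n) are counted by C_n; here n = 12. So Y = C_12 = 208012.
Such sub-staircase sequences of length n are counted by C_n; here n = 10. So Z = C_10 = 16796.
X + Y + Z = 58786 + 208012 + 16796 = 283594.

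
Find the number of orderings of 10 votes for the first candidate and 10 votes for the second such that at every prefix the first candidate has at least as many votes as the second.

16796

Reading a vote for the leader as '(' and for the other as ')' turns such a sequence into a balanced string of 10 pairs, so the count is C_10.
C_10 = C_9 · 2(2·9+1)/(9+2) = 4862 · 38/11 = 16796.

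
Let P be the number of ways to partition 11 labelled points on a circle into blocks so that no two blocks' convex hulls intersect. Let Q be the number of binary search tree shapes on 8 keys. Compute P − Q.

57356

The non-crossing partitions of [11] form a lattice of size C_11. So P = C_11 = 58786.
Rooted binary trees with 8 nodes (each child slot possibly empty) number C_8. So Q = C_8 = 1430.
P − Q = 58786 − 1430 = 57356.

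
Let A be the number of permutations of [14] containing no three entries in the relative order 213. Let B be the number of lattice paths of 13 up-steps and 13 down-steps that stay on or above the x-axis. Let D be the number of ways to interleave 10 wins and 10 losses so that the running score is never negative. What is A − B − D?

1914744

For any fixed pattern of length 3, the pattern-avoiding permutations of [14] number C_14. So A = C_14 = 2674440.
A Dyck path with 13 up-steps and 13 down-steps has semilength 13, so there are C_13 of them. So B = C_13 = 742900.
Ballot sequences with n votes each where one side never trails are Dyck words, counted by C_n; here n = 10. So D = C_10 = 16796.
A − B − D = 2674440 − 742900 − 16796 = 1914744.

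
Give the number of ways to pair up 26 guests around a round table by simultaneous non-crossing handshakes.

With 26 = 2·13 people, non-crossing handshake pairings are non-crossing perfect matchings on a circle, counted by C_13.
C_13 = C(26,13)/14 = 10400600/14 = 742900.

742900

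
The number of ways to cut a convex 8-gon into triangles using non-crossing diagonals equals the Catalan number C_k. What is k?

Triangulations of a convex m-gon are counted by C_{m−2}; with m = 8 this is C_6.

6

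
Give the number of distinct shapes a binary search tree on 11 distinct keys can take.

58786

Rooted binary trees with 11 nodes (each child slot possibly empty) number C_11.
C_11 = 58786.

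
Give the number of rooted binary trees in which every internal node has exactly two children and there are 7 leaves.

132

A full binary tree with L leaves has L−1 internal nodes and is counted by C_{L−1}; L = 7 gives C_6.
C_6 = C(12,6)/7 = 924/7 = 132.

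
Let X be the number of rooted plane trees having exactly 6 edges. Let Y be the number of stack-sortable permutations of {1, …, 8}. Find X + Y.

1562

Rooted ordered trees with n edges are counted by C_n; here n = 6. So X = C_6 = 132.
By Knuth's characterisation, the stack-sortable permutations of length 8 are the 231-avoiders, numbering C_8. So Y = C_8 = 1430.
X + Y = 132 + 1430 = 1562.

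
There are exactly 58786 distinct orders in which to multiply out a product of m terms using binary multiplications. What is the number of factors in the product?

Parenthesizations of m factors are counted by C_{m−1}; 58786 = C_11.
So the index is 11, and the number of factors is 11 + 1 = 12.

12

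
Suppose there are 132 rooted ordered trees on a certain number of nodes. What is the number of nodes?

7

Rooted ordered trees on m nodes are counted by C_{m−1}, and C_6 = 132.
So the index is 6, and the number of nodes is 6 + 1 = 7.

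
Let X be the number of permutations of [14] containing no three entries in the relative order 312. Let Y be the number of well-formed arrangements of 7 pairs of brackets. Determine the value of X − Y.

Permutations of [n] avoiding any single length-3 pattern are counted by C_n; here n = 14. So X = C_14 = 2674440.
With 7 pairs the number of balanced bracket strings is the Catalan number C_7. So Y = C_7 = 429.
X − Y = 2674440 − 429 = 2674011.

2674011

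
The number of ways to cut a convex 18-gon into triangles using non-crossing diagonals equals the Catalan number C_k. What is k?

The number of triangulations of an 18-gon is the Catalan number C_16 (index = sides − 2).

16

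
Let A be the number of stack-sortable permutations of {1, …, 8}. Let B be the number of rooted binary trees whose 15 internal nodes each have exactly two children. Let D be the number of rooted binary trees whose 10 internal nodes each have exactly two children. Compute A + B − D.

9679479

Stack-sortable permutations are exactly the 231-avoiding ones, counted by C_n; here n = 8. So A = C_8 = 1430.
Full binary trees with n internal nodes are counted by C_n; here n = 15. So B = C_15 = 9694845.
The number of full binary trees on 10 internal nodes is the Catalan number C_10. So D = C_10 = 16796.
A + B − D = 1430 + 9694845 − 16796 = 9679479.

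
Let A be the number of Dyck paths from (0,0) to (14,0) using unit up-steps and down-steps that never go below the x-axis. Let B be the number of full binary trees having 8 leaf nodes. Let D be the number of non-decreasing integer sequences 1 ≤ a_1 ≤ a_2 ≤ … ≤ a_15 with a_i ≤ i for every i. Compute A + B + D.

Dyck paths of semilength n (length 2n) are counted by C_n; here n = 7. So A = C_7 = 429.
Full binary trees with 8 leaves have 8−1 = 7 internal nodes, so there are C_7 of them. So B = C_7 = 429.
Such sub-staircase sequences of length n are counted by C_n; here n = 15. So D = C_15 = 9694845.
A + B + D = 429 + 429 + 9694845 = 9695703.

9695703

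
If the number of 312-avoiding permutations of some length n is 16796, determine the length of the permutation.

10

Permutations of [n] avoiding a fixed length-3 pattern are counted by C_n, and C_10 = 16796.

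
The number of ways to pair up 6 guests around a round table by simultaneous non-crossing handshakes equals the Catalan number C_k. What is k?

Non-crossing handshake pairings of 2n people are counted by C_n; 6 people gives n = 3.

3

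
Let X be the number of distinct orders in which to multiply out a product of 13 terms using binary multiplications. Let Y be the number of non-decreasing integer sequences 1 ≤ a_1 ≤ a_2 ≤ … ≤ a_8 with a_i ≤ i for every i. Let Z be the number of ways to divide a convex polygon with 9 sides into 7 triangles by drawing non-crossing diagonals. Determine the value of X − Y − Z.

Ways to associate a product of 13 factors correspond to binary trees on 13 leaves, so the count is C_12. So X = C_12 = 208012.
Such sub-staircase sequences of length n are counted by C_n; here n = 8. So Y = C_8 = 1430.
Triangulations of a convex m-gon are counted by C_{m−2}; with m = 9 this is C_7. So Z = C_7 = 429.
X − Y − Z = 208012 − 1430 − 429 = 206153.

206153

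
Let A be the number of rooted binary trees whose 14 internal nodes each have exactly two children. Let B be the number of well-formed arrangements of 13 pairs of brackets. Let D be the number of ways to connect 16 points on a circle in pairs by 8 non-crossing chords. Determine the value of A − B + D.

1932970

Full binary trees with n internal nodes are counted by C_n; here n = 14. So A = C_14 = 2674440.
Balanced strings of n pairs of brackets are counted by C_n; here n = 13. So B = C_13 = 742900.
Pairing 16 circle points by 8 non-crossing chords gives C_8 matchings. So D = C_8 = 1430.
A − B + D = 2674440 − 742900 + 1430 = 1932970.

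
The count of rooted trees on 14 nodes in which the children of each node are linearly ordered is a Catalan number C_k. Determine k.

13

Rooted ordered (plane) trees on m nodes have m−1 edges and are counted by C_{m−1}; m = 14 gives C_13.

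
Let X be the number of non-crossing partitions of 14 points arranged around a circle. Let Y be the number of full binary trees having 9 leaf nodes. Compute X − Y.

2673010

Non-crossing partitions of an n-element set are counted by C_n; here n = 14. So X = C_14 = 2674440.
Full binary trees with 9 leaves have 9−1 = 8 internal nodes, so there are C_8 of them. So Y = C_8 = 1430.
X − Y = 2674440 − 1430 = 2673010.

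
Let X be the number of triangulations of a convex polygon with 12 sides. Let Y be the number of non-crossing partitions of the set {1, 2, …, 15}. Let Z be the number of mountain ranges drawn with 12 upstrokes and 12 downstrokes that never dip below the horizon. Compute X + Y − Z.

Triangulations of a convex m-gon are counted by C_{m−2}; with m = 12 this is C_10. So X = C_10 = 16796.
Non-crossing partitions of an n-element set are counted by C_n; here n = 15. So Y = C_15 = 9694845.
Paths of 12 up- and 12 down-steps that never dip below the axis are Dyck paths; their count is C_12. So Z = C_12 = 208012.
X + Y − Z = 16796 + 9694845 − 208012 = 9503629.

9503629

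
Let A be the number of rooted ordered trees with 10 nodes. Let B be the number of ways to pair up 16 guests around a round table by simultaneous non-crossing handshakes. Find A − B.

3432

A rooted plane tree on 10 nodes has 9 edges, and such trees are counted by C_9. So A = C_9 = 4862.
With 16 = 2·8 people, non-crossing handshake pairings are non-crossing perfect matchings on a circle, counted by C_8. So B = C_8 = 1430.
A − B = 4862 − 1430 = 3432.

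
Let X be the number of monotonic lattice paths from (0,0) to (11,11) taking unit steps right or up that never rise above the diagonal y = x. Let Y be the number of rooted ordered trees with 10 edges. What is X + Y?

75582

Sub-diagonal monotone paths from (0,0) to (11,11) biject with Dyck paths of semilength 11, giving C_11. So X = C_11 = 58786.
A rooted plane tree with 10 edges has 11 nodes, and the count is C_10. So Y = C_10 = 16796.
X + Y = 58786 + 16796 = 75582.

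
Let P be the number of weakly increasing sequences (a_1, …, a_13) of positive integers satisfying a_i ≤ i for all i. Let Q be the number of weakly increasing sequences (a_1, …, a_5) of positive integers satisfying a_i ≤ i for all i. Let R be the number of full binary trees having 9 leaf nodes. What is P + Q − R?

Weakly increasing sequences with a_i ≤ i biject with Dyck paths of semilength 13, so there are C_13. So P = C_13 = 742900.
Such sub-staircase sequences of length n are counted by C_n; here n = 5. So Q = C_5 = 42.
Full binary trees with 9 leaves have 9−1 = 8 internal nodes, so there are C_8 of them. So R = C_8 = 1430.
P + Q − R = 742900 + 42 − 1430 = 741512.

741512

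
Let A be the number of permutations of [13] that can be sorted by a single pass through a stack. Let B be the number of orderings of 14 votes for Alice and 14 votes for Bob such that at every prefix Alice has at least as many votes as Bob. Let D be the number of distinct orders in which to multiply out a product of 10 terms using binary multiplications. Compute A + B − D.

3412478

Stack-sortable permutations are exactly the 231-avoiding ones, counted by C_n; here n = 13. So A = C_13 = 742900.
Ballot sequences with n votes each where one side never trails are Dyck words, counted by C_n; here n = 14. So B = C_14 = 2674440.
Bracketing 10 factors into binary products is counted by C_{10−1} = C_9. So D = C_9 = 4862.
A + B − D = 742900 + 2674440 − 4862 = 3412478.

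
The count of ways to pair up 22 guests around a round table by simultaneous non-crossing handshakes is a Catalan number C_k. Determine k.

11

Non-crossing handshake pairings of 2n people are counted by C_n; 22 people gives n = 11.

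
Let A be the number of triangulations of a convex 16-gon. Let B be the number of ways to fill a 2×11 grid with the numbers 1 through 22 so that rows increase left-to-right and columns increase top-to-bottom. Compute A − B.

2615654

A convex 16-gon is triangulated into 14 triangles, and the number of such triangulations is the Catalan number C_{16−2} = C_14. So A = C_14 = 2674440.
Standard Young tableaux of shape 2×n are counted by C_n; here n = 11. So B = C_11 = 58786.
A − B = 2674440 − 58786 = 2615654.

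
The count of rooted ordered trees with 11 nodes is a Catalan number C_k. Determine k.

A rooted plane tree on 11 nodes has 10 edges, and such trees are counted by C_10.

10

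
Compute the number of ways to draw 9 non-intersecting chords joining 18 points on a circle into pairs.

4862

Non-crossing perfect matchings of 2n points on a circle are counted by C_n; with 18 points, n = 9.
C_9 = C_8 · 2(2·8+1)/(8+2) = 1430 · 34/10 = 4862.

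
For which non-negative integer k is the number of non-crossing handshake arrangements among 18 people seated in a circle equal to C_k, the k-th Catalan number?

Non-crossing handshake pairings of 2n people are counted by C_n; 18 people gives n = 9.

9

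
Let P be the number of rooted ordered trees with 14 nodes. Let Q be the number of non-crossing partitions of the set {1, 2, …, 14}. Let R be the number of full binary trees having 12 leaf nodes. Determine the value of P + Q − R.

A rooted plane tree on 14 nodes has 13 edges, and such trees are counted by C_13. So P = C_13 = 742900.
Non-crossing partitions of an n-element set are counted by C_n; here n = 14. So Q = C_14 = 2674440.
Full binary trees with 12 leaves have 12−1 = 11 internal nodes, so there are C_11 of them. So R = C_11 = 58786.
P + Q − R = 742900 + 2674440 − 58786 = 3358554.

3358554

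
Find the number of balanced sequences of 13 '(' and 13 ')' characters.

742900

A balanced arrangement of 13 bracket pairs is a Dyck word of semilength 13, so the count is C_13.
C_13 = C_12 · 2(2·12+1)/(12+2) = 208012 · 50/14 = 742900.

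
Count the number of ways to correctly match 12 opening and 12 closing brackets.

208012

With 12 pairs the number of balanced bracket strings is the Catalan number C_12.
C_12 = 208012.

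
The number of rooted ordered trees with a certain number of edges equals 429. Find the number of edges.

7

Rooted ordered trees with n edges are counted by C_n. Since C_7 = 429, the index is 7.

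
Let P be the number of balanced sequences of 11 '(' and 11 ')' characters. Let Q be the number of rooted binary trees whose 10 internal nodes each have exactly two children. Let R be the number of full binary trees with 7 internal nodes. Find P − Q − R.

A balanced arrangement of 11 bracket pairs is a Dyck word of semilength 11, so the count is C_11. So P = C_11 = 58786.
The number of full binary trees on 10 internal nodes is the Catalan number C_10. So Q = C_10 = 16796.
Full binary trees with n internal nodes are counted by C_n; here n = 7. So R = C_7 = 429.
P − Q − R = 58786 − 16796 − 429 = 41561.

41561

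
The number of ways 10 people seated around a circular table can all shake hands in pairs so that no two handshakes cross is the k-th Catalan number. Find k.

5

Non-crossing handshake pairings of 2n people are counted by C_n; 10 people gives n = 5.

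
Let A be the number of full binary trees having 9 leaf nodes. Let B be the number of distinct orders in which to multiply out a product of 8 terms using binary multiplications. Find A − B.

Full binary trees with 9 leaves have 9−1 = 8 internal nodes, so there are C_8 of them. So A = C_8 = 1430.
Parenthesizations of m factors correspond to full binary trees with m leaves, counted by C_{m−1}; m = 8 gives C_7. So B = C_7 = 429.
A − B = 1430 − 429 = 1001.

1001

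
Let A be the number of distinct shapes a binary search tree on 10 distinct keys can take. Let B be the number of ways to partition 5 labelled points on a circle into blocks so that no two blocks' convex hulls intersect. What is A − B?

16754

Rooted binary trees with 10 nodes (each child slot possibly empty) number C_10. So A = C_10 = 16796.
Non-crossing partitions of an n-element set are counted by C_n; here n = 5. So B = C_5 = 42.
A − B = 16796 − 42 = 16754.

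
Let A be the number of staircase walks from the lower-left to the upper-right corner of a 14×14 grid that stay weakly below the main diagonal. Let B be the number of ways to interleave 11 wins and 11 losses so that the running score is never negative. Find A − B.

Monotone paths in an n×n grid that stay weakly below the diagonal are counted by C_n; here n = 14. So A = C_14 = 2674440.
Reading a vote for the leader as '(' and for the other as ')' turns such a sequence into a balanced string of 11 pairs, so the count is C_11. So B = C_11 = 58786.
A − B = 2674440 − 58786 = 2615654.

2615654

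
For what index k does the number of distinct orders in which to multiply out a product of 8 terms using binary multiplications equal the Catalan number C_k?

7

Parenthesizations of m factors correspond to full binary trees with m leaves, counted by C_{m−1}; m = 8 gives C_7.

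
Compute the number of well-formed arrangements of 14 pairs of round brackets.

2674440

A balanced arrangement of 14 bracket pairs is a Dyck word of semilength 14, so the count is C_14.
C_14 = C(28,14)/15 = 40116600/15 = 2674440.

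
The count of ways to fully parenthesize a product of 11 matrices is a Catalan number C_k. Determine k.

Parenthesizations of m factors correspond to full binary trees with m leaves, counted by C_{m−1}; m = 11 gives C_10.

10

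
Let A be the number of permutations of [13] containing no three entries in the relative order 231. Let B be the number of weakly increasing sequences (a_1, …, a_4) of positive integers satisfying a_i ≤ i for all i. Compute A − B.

Permutations of [n] avoiding any single length-3 pattern are counted by C_n; here n = 13. So A = C_13 = 742900.
Weakly increasing sequences with a_i ≤ i biject with Dyck paths of semilength 4, so there are C_4. So B = C_4 = 14.
A − B = 742900 − 14 = 742886.

742886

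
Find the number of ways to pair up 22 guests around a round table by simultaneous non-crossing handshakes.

Non-crossing handshake pairings of 2n people are counted by C_n; 22 people gives n = 11.
C_11 = C(22,11)/12 = 705432/12 = 58786.

58786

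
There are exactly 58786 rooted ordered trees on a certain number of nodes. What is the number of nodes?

Rooted ordered trees on m nodes are counted by C_{m−1}. The Catalan number equal to 58786 is C_11.
So the index is 11, and the number of nodes is 11 + 1 = 12.

12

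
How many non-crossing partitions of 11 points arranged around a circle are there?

58786

Non-crossing partitions of an n-element set are counted by C_n; here n = 11.
C_11 = C_10 · 2(2·10+1)/(10+2) = 16796 · 42/12 = 58786.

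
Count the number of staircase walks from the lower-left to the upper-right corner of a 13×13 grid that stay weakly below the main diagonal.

742900

Sub-diagonal monotone paths from (0,0) to (13,13) biject with Dyck paths of semilength 13, giving C_13.
C_13 = C(26,13)/14 = 10400600/14 = 742900.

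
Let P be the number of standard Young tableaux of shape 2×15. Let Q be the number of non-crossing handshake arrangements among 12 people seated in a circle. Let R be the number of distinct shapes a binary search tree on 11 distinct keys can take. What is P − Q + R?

9753499

By the hook-length formula (or a Dyck-path bijection), SYT of shape 2×15 number C_15. So P = C_15 = 9694845.
Non-crossing handshake pairings of 2n people are counted by C_n; 12 people gives n = 6. So Q = C_6 = 132.
There are C_n binary search tree shapes on n keys; with n = 11 that is C_11. So R = C_11 = 58786.
P − Q + R = 9694845 − 132 + 58786 = 9753499.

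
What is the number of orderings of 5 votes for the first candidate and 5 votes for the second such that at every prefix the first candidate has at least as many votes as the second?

42

Reading a vote for the leader as '(' and for the other as ')' turns such a sequence into a balanced string of 5 pairs, so the count is C_5.
C_5 = C(10,5)/6 = 252/6 = 42.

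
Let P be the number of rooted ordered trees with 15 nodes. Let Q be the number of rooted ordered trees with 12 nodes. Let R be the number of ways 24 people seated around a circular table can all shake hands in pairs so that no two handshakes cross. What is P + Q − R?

A rooted plane tree on 15 nodes has 14 edges, and such trees are counted by C_14. So P = C_14 = 2674440.
Rooted ordered (plane) trees on m nodes have m−1 edges and are counted by C_{m−1}; m = 12 gives C_11. So Q = C_11 = 58786.
With 24 = 2·12 people, non-crossing handshake pairings are non-crossing perfect matchings on a circle, counted by C_12. So R = C_12 = 208012.
P + Q − R = 2674440 + 58786 − 208012 = 2525214.

2525214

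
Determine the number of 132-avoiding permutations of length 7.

Permutations of [n] avoiding any single length-3 pattern are counted by C_n; here n = 7.
C_7 = 429.

429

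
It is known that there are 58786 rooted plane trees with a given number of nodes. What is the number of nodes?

12

Rooted ordered trees on m nodes are counted by C_{m−1}. Since C_11 = 58786, the index is 11.
So the index is 11, and the number of nodes is 11 + 1 = 12.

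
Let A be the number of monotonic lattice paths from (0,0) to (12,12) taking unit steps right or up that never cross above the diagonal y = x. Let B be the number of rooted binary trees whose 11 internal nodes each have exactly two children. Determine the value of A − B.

149226

Sub-diagonal monotone paths from (0,0) to (12,12) biject with Dyck paths of semilength 12, giving C_12. So A = C_12 = 208012.
Full binary trees with n internal nodes are counted by C_n; here n = 11. So B = C_11 = 58786.
A − B = 208012 − 58786 = 149226.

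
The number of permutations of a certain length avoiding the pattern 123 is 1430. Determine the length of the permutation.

8

Permutations of [n] avoiding a fixed length-3 pattern are counted by C_n, and C_8 = 1430.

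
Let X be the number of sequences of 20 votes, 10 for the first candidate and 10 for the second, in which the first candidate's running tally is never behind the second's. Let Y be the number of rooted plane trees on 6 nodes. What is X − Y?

16754

Reading a vote for the leader as '(' and for the other as ')' turns such a sequence into a balanced string of 10 pairs, so the count is C_10. So X = C_10 = 16796.
A rooted plane tree on 6 nodes has 5 edges, and such trees are counted by C_5. So Y = C_5 = 42.
X − Y = 16796 − 42 = 16754.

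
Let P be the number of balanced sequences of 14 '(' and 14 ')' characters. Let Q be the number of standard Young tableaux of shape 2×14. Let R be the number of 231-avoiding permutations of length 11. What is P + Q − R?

5290094

A balanced arrangement of 14 bracket pairs is a Dyck word of semilength 14, so the count is C_14. So P = C_14 = 2674440.
By the hook-length formula (or a Dyck-path bijection), SYT of shape 2×14 number C_14. So Q = C_14 = 2674440.
For any fixed pattern of length 3, the pattern-avoiding permutations of [11] number C_11. So R = C_11 = 58786.
P + Q − R = 2674440 + 2674440 − 58786 = 5290094.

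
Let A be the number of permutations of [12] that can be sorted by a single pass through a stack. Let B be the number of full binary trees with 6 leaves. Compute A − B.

By Knuth's characterisation, the stack-sortable permutations of length 12 are the 231-avoiders, numbering C_12. So A = C_12 = 208012.
A full binary tree with L leaves has L−1 internal nodes and is counted by C_{L−1}; L = 6 gives C_5. So B = C_5 = 42.
A − B = 208012 − 42 = 207970.

207970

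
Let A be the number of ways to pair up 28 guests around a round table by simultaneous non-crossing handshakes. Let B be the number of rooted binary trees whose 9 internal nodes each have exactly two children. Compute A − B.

2669578

Non-crossing handshake pairings of 2n people are counted by C_n; 28 people gives n = 14. So A = C_14 = 2674440.
The number of full binary trees on 9 internal nodes is the Catalan number C_9. So B = C_9 = 4862.
A − B = 2674440 − 4862 = 2669578.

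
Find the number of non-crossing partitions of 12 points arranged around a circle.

208012

Non-crossing partitions of an n-element set are counted by C_n; here n = 12.
C_12 = C_11 · 2(2·11+1)/(11+2) = 58786 · 46/13 = 208012.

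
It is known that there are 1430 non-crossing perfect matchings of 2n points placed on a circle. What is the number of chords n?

Non-crossing pairings of 2n points on a circle are counted by C_n. Since C_8 = 1430, the index is 8.

8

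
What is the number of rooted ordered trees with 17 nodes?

35357670

Rooted ordered (plane) trees on m nodes have m−1 edges and are counted by C_{m−1}; m = 17 gives C_16.
C_16 = 35357670.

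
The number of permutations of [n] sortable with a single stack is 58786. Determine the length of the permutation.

11

Stack-sortable permutations of [n] are counted by C_n; 58786 = C_11.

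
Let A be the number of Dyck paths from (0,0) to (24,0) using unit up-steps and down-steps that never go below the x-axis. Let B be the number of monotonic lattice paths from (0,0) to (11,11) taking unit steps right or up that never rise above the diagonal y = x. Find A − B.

A Dyck path with 12 up-steps and 12 down-steps has semilength 12, so there are C_12 of them. So A = C_12 = 208012.
Monotone paths in an n×n grid that stay weakly below the diagonal are counted by C_n; here n = 11. So B = C_11 = 58786.
A − B = 208012 − 58786 = 149226.

149226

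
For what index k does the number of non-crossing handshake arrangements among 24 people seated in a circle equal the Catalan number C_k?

With 24 = 2·12 people, non-crossing handshake pairings are non-crossing perfect matchings on a circle, counted by C_12.

12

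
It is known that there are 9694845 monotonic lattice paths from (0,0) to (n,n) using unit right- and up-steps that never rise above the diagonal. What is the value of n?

15

Such diagonal-avoiding paths in an n×n grid are counted by C_n; 9694845 = C_15.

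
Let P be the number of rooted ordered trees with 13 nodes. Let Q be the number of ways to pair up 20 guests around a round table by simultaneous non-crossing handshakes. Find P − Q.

191216

Rooted ordered (plane) trees on m nodes have m−1 edges and are counted by C_{m−1}; m = 13 gives C_12. So P = C_12 = 208012.
With 20 = 2·10 people, non-crossing handshake pairings are non-crossing perfect matchings on a circle, counted by C_10. So Q = C_10 = 16796.
P − Q = 208012 − 16796 = 191216.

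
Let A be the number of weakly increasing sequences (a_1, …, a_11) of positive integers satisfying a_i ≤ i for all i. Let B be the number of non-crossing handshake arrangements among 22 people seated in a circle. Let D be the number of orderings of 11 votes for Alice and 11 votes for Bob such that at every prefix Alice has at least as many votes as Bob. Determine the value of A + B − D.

Weakly increasing sequences with a_i ≤ i biject with Dyck paths of semilength 11, so there are C_11. So A = C_11 = 58786.
Non-crossing handshake pairings of 2n people are counted by C_n; 22 people gives n = 11. So B = C_11 = 58786.
Ballot sequences with n votes each where one side never trails are Dyck words, counted by C_n; here n = 11. So D = C_11 = 58786.
A + B − D = 58786 + 58786 − 58786 = 58786.

58786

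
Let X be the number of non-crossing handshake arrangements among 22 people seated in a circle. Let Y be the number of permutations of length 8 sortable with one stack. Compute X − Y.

Non-crossing handshake pairings of 2n people are counted by C_n; 22 people gives n = 11. So X = C_11 = 58786.
By Knuth's characterisation, the stack-sortable permutations of length 8 are the 231-avoiders, numbering C_8. So Y = C_8 = 1430.
X − Y = 58786 − 1430 = 57356.

57356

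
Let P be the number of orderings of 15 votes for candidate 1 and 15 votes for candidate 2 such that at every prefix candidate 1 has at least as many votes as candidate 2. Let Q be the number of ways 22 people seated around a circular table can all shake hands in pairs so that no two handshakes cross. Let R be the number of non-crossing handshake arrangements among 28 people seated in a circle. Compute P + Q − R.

7079191

Ballot sequences with n votes each where one side never trails are Dyck words, counted by C_n; here n = 15. So P = C_15 = 9694845.
With 22 = 2·11 people, non-crossing handshake pairings are non-crossing perfect matchings on a circle, counted by C_11. So Q = C_11 = 58786.
Non-crossing handshake pairings of 2n people are counted by C_n; 28 people gives n = 14. So R = C_14 = 2674440.
P + Q − R = 9694845 + 58786 − 2674440 = 7079191.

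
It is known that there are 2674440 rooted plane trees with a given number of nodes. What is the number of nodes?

Rooted ordered trees on m nodes are counted by C_{m−1}. Since C_14 = 2674440, the index is 14.
So the index is 14, and the number of nodes is 14 + 1 = 15.

15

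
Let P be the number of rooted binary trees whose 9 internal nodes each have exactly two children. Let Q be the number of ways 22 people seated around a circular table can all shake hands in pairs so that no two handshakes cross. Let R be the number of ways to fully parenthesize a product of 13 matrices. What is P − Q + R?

154088

The number of full binary trees on 9 internal nodes is the Catalan number C_9. So P = C_9 = 4862.
With 22 = 2·11 people, non-crossing handshake pairings are non-crossing perfect matchings on a circle, counted by C_11. So Q = C_11 = 58786.
Parenthesizations of m factors correspond to full binary trees with m leaves, counted by C_{m−1}; m = 13 gives C_12. So R = C_12 = 208012.
P − Q + R = 4862 − 58786 + 208012 = 154088.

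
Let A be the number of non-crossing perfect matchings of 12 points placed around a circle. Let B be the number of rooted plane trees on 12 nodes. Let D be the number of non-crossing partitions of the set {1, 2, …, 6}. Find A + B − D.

Pairing 12 circle points by 6 non-crossing chords gives C_6 matchings. So A = C_6 = 132.
Rooted ordered (plane) trees on m nodes have m−1 edges and are counted by C_{m−1}; m = 12 gives C_11. So B = C_11 = 58786.
Non-crossing partitions of an n-element set are counted by C_n; here n = 6. So D = C_6 = 132.
A + B − D = 132 + 58786 − 132 = 58786.

58786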